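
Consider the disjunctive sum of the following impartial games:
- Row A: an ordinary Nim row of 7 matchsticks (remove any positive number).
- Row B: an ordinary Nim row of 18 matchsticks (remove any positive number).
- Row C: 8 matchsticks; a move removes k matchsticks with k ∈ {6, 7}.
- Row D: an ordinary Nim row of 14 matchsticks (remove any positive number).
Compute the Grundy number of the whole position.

26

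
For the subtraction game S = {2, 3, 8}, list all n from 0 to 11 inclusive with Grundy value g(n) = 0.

0, 1, 5, 6, 10, 11

Compute g(0), g(1), … for moves {2, 3, 8}:
g(0) = mex{} = 0
g(1) = mex{} = 0
g(2) = mex{0} = 1
g(3) = mex{0} = 1
g(4) = mex{0,1} = 2
g(5) = mex{1} = 0
g(6) = mex{1,2} = 0
g(7) = mex{0,2} = 1
g(8) = mex{0} = 1
g(9) = mex{0,1} = 2
g(10) = mex{1} = 0
g(11) = mex{1,2} = 0
The P-positions (g = 0) in 0..11 are 0, 1, 5, 6, 10, 11.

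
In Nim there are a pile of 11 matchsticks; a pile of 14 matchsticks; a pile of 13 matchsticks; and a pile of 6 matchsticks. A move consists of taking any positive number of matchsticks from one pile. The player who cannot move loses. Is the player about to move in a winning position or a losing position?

Nim-sum: 11 ⊕ 14 ⊕ 13 ⊕ 6 = 14.
The nim-sum is 14 ≠ 0, so this is an N-position: the player to move can win.

Winning position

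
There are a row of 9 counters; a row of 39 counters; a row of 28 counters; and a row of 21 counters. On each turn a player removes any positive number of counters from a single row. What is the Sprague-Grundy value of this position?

39

Compute the nim-sum pairwise:
9 XOR 39 = 46
46 XOR 28 = 50
50 XOR 21 = 39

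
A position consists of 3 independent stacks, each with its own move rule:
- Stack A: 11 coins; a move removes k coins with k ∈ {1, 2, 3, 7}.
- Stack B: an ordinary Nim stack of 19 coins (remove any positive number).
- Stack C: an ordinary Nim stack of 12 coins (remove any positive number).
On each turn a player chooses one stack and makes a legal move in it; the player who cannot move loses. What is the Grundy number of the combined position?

For stack A, compute g(0), g(1), … with moves {1, 2, 3, 7}:
g(0) = mex{} = 0
g(1) = mex{0} = 1
g(2) = mex{0,1} = 2
g(3) = mex{0,1,2} = 3
g(4) = mex{1,2,3} = 0
g(5) = mex{0,2,3} = 1
g(6) = mex{0,1,3} = 2
g(7) = mex{0,1,2} = 3
g(8) = mex{1,2,3} = 0
g(9) = mex{0,2,3} = 1
g(10) = mex{0,1,3} = 2
g(11) = mex{0,1,2} = 3
So g(11) = 3.
Stack B is a plain Nim stack of size 19, so its Grundy value is 19.
Stack C is a plain Nim stack of size 12, so its Grundy value is 12.
The value of a disjunctive sum is the nim-sum of the parts.
Combined value = 3 XOR 19 XOR 12 = 28.

28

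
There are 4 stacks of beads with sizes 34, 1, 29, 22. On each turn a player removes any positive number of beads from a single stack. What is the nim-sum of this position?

40

Nim-sum: 34 XOR 1 XOR 29 XOR 22 = 40.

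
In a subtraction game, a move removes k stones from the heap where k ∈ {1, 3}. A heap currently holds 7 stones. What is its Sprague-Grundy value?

Compute g(0), g(1), … for moves {1, 3}:
k:     0  1  2  3  4  5  6  7
g(k):  0  1  0  1  0  1  0  1
So g(7) = 1.

1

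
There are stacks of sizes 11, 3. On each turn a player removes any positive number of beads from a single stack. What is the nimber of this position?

8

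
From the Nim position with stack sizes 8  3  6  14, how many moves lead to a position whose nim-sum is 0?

3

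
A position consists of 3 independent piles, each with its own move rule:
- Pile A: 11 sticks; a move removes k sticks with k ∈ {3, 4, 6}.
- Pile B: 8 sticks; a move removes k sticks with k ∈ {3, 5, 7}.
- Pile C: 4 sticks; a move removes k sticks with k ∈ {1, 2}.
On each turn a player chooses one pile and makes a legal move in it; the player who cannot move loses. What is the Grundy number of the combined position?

3

For pile A, compute g(0), g(1), … with moves {3, 4, 6}:
g(0) = mex{} = 0
g(1) = mex{} = 0
g(2) = mex{} = 0
g(3) = mex{0} = 1
g(4) = mex{0} = 1
g(5) = mex{0} = 1
g(6) = mex{0,1} = 2
g(7) = mex{0,1} = 2
g(8) = mex{0,1} = 2
g(9) = mex{1,2} = 0
g(10) = mex{1,2} = 0
g(11) = mex{1,2} = 0
So g(11) = 0.
Grundy values for pile B (subtraction set {3, 5, 7}):
g(0) = mex{} = 0
g(1) = mex{} = 0
g(2) = mex{} = 0
g(3) = mex{0} = 1
g(4) = mex{0} = 1
g(5) = mex{0} = 1
g(6) = mex{0,1} = 2
g(7) = mex{0,1} = 2
g(8) = mex{0,1} = 2
So g(8) = 2.
For pile C, compute g(0), g(1), … with moves {1, 2}:
g(0) = mex{} = 0
g(1) = mex{0} = 1
g(2) = mex{0,1} = 2
g(3) = mex{1,2} = 0
g(4) = mex{0,2} = 1
So g(4) = 1.
The value of a disjunctive sum is the nim-sum of the parts.
Combined value = 0 XOR 2 XOR 1 = 3.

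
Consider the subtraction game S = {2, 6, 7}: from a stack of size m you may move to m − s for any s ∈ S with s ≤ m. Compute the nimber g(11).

Build the Grundy sequence with g(k) = mex{g(k−s) : s ∈ {2, 6, 7}, s ≤ k}:
k:     0  1  2  3  4  5  6  7  8  9 10 11
g(k):  0  0  1  1  0  0  1  1  2  0  3  1
So g(11) = 1.

1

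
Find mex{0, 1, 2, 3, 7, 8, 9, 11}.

4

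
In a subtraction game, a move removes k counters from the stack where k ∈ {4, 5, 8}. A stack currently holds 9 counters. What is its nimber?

2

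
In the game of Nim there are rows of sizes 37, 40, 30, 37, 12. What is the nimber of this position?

Compute the nim-sum pairwise:
37 ^ 40 = 13
13 ^ 30 = 19
19 ^ 37 = 54
54 ^ 12 = 58

58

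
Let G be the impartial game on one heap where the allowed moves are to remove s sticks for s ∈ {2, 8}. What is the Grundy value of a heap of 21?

Build the Grundy sequence with g(k) = mex{g(k−s) : s ∈ {2, 8}, s ≤ k}:
k:     0  1  2  3  4  5  6  7  8  9 10 11 12 13 14 15 16 17 18 19 20 21
g(k):  0  0  1  1  0  0  1  1  2  2  0  0  1  1  0  0  1  1  2  2  0  0
So g(21) = 0.

0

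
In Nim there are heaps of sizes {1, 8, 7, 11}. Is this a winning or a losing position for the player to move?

Compute the nim-sum pairwise:
1 ^ 8 = 9
9 ^ 7 = 14
14 ^ 11 = 5
The nim-sum is 5 ≠ 0, so this is an N-position: the player to move can win.

Winning position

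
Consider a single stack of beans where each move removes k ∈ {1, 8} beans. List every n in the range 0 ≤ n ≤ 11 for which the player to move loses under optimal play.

0, 2, 4, 6, 9, 11

Grundy values for subtraction set {1, 8}:
g(0) = mex{} = 0
g(1) = mex{0} = 1
g(2) = mex{1} = 0
g(3) = mex{0} = 1
g(4) = mex{1} = 0
g(5) = mex{0} = 1
g(6) = mex{1} = 0
g(7) = mex{0} = 1
g(8) = mex{0,1} = 2
g(9) = mex{1,2} = 0
g(10) = mex{0} = 1
g(11) = mex{1} = 0
The P-positions (g = 0) in 0..11 are 0, 2, 4, 6, 9, 11.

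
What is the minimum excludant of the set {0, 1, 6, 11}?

2

The values 0, 1 are all present; 2 is the first non-negative integer missing from the set.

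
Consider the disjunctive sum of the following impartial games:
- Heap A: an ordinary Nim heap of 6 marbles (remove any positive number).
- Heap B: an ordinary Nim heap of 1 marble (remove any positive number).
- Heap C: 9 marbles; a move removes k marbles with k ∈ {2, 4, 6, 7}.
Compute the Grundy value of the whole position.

7

Heap A is a plain Nim heap of size 6, so its Grundy value is 6.
Heap B is a plain Nim heap of size 1, so its Grundy value is 1.
Build the Grundy sequence for heap C with g(k) = mex{g(k−s) : s ∈ {2, 4, 6, 7}, s ≤ k}:
g(0) = mex{} = 0
g(1) = mex{} = 0
g(2) = mex{0} = 1
g(3) = mex{0} = 1
g(4) = mex{0,1} = 2
g(5) = mex{0,1} = 2
g(6) = mex{0,1,2} = 3
g(7) = mex{0,1,2} = 3
g(8) = mex{0,1,2,3} = 4
g(9) = mex{1,2,3} = 0
So g(9) = 0.
The value of a disjunctive sum is the nim-sum of the parts.
Combined value = 6 ⊕ 1 ⊕ 0 = 7.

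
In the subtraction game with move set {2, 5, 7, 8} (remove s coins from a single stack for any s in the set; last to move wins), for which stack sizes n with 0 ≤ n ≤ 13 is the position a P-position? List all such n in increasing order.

0, 1, 4, 10, 13

Compute g(0), g(1), … for moves {2, 5, 7, 8}:
k:     0  1  2  3  4  5  6  7  8  9 10 11 12 13
g(k):  0  0  1  1  0  2  1  3  2  2  0  3  1  0
The P-positions (g = 0) in 0..13 are 0, 1, 4, 10, 13.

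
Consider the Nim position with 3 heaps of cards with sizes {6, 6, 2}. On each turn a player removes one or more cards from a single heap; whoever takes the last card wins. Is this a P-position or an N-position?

Nim-sum: 6 XOR 6 XOR 2 = 2.
The nim-sum is 2 ≠ 0, so this is an N-position: the player to move can win.

N-position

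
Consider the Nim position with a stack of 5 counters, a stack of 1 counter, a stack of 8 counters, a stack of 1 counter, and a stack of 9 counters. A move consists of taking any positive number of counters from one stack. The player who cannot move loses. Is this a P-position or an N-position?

Compute the nim-sum pairwise:
5 XOR 1 = 4
4 XOR 8 = 12
12 XOR 1 = 13
13 XOR 9 = 4
The nim-sum is 4 ≠ 0, so this is an N-position: the player to move can win.

N-position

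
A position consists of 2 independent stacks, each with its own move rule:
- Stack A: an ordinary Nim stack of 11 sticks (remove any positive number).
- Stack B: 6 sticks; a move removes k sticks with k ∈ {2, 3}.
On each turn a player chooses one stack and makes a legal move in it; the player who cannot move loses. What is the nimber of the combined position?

11

Stack A is a plain Nim stack of size 11, so its Grundy value is 11.
Grundy values for stack B (subtraction set {2, 3}):
k:     0  1  2  3  4  5  6
g(k):  0  0  1  1  2  0  0
So g(6) = 0.
The value of a disjunctive sum is the nim-sum of the parts.
Combined value = 11 ⊕ 0 = 11.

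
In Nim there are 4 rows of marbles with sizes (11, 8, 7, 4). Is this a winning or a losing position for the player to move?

Losing position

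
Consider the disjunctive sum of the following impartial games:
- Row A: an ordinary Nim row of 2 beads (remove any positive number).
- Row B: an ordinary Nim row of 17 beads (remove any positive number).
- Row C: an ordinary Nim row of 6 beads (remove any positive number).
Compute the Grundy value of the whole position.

Row A is a plain Nim row of size 2, so its Grundy value is 2.
Row B is a plain Nim row of size 17, so its Grundy value is 17.
Row C is a plain Nim row of size 6, so its Grundy value is 6.
The value of a disjunctive sum is the nim-sum of the parts.
Combined value = 2 ⊕ 17 ⊕ 6 = 21.

21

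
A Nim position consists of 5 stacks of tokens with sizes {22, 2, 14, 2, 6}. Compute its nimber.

30

Bitwise XOR of the heap sizes:
  10110  (22)
  00010  (2)
  01110  (14)
  00010  (2)
  00110  (6)
  -----
  11110  (30)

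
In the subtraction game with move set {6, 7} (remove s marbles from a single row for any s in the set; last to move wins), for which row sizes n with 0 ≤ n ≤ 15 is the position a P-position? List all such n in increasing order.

Compute g(0), g(1), … for moves {6, 7}:
k:     0  1  2  3  4  5  6  7  8  9 10 11 12 13 14 15
g(k):  0  0  0  0  0  0  1  1  1  1  1  1  2  0  0  0
The P-positions (g = 0) in 0..15 are 0, 1, 2, 3, 4, 5, 13, 14, 15.

0, 1, 2, 3, 4, 5, 13, 14, 15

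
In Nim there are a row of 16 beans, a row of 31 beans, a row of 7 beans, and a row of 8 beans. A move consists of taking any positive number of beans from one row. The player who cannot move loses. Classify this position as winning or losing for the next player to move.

Losing position

Bitwise XOR of the heap sizes:
  10000  (16)
  11111  (31)
  00111  (7)
  01000  (8)
  -----
  00000  (0)
The nim-sum is 0, so this is a P-position: the player to move is in a losing position under optimal play.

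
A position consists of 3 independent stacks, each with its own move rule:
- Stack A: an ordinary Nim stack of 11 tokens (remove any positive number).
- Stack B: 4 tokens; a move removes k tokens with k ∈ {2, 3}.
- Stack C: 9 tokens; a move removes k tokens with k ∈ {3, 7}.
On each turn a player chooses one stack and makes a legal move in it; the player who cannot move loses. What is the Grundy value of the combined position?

Stack A is a plain Nim stack of size 11, so its Grundy value is 11.
Build the Grundy sequence for stack B with g(k) = mex{g(k−s) : s ∈ {2, 3}, s ≤ k}:
k:     0  1  2  3  4
g(k):  0  0  1  1  2
So g(4) = 2.
For stack C, compute g(0), g(1), … with moves {3, 7}:
g(0) = mex{} = 0
g(1) = mex{} = 0
g(2) = mex{} = 0
g(3) = mex{0} = 1
g(4) = mex{0} = 1
g(5) = mex{0} = 1
g(6) = mex{1} = 0
g(7) = mex{0,1} = 2
g(8) = mex{0,1} = 2
g(9) = mex{0} = 1
So g(9) = 1.
By the Sprague-Grundy theorem, the Grundy value of a sum of independent games is the XOR of the component values.
Combined value = 11 ⊕ 2 ⊕ 1 = 8.

8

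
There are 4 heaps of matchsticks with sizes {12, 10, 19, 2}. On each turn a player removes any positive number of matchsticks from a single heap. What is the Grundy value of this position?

Compute the nim-sum pairwise:
12 XOR 10 = 6
6 XOR 19 = 21
21 XOR 2 = 23

23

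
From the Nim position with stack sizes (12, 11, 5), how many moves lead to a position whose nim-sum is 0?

Nim-sum: 12 XOR 11 XOR 5 = 2.
The overall nim-sum is X = 2. A stack of size p has a winning move iff p XOR X < p (reduce it to p XOR X).
  12: 12 XOR 2 = 14 ≥ 12 — no move.
  11: 11 XOR 2 = 9 < 11 — winning move (to 9).
  5: 5 XOR 2 = 7 ≥ 5 — no move.
That gives 1 winning move.

1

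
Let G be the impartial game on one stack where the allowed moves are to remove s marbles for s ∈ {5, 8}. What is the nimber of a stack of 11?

2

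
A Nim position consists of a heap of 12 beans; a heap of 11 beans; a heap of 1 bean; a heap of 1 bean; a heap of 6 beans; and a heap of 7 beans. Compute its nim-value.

6

Compute the nim-sum pairwise:
12 ^ 11 = 7
7 ^ 1 = 6
6 ^ 1 = 7
7 ^ 6 = 1
1 ^ 7 = 6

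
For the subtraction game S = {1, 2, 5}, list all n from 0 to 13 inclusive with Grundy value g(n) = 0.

Grundy values for subtraction set {1, 2, 5}:
k:     0  1  2  3  4  5  6  7  8  9 10 11 12 13
g(k):  0  1  2  0  1  2  0  1  2  0  1  2  0  1
The P-positions (g = 0) in 0..13 are 0, 3, 6, 9, 12.

0, 3, 6, 9, 12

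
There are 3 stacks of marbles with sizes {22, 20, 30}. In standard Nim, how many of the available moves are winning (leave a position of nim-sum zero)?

3

Bitwise XOR of the heap sizes:
  10110  (22)
  10100  (20)
  11110  (30)
  -----
  11100  (28)
The overall nim-sum is X = 28. A stack of size p has a winning move iff p XOR X < p (reduce it to p XOR X).
  22: 22 XOR 28 = 10 < 22 — winning move (to 10).
  20: 20 XOR 28 = 8 < 20 — winning move (to 8).
  30: 30 XOR 28 = 2 < 30 — winning move (to 2).
That gives 3 winning moves.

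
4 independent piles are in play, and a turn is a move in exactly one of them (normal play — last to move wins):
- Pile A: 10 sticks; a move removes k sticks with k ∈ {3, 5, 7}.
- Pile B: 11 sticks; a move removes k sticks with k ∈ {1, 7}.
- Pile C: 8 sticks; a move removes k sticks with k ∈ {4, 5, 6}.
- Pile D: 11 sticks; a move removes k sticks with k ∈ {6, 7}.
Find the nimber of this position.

2

For pile A, compute g(0), g(1), … with moves {3, 5, 7}:
k:     0  1  2  3  4  5  6  7  8  9 10
g(k):  0  0  0  1  1  1  2  2  2  3  0
So g(10) = 0.
For pile B, compute g(0), g(1), … with moves {1, 7}:
g(0) = mex{} = 0
g(1) = mex{0} = 1
g(2) = mex{1} = 0
g(3) = mex{0} = 1
g(4) = mex{1} = 0
g(5) = mex{0} = 1
g(6) = mex{1} = 0
g(7) = mex{0} = 1
g(8) = mex{1} = 0
g(9) = mex{0} = 1
g(10) = mex{1} = 0
g(11) = mex{0} = 1
So g(11) = 1.
For pile C, compute g(0), g(1), … with moves {4, 5, 6}:
g(0) = mex{} = 0
g(1) = mex{} = 0
g(2) = mex{} = 0
g(3) = mex{} = 0
g(4) = mex{0} = 1
g(5) = mex{0} = 1
g(6) = mex{0} = 1
g(7) = mex{0} = 1
g(8) = mex{0,1} = 2
So g(8) = 2.
For pile D, compute g(0), g(1), … with moves {6, 7}:
k:     0  1  2  3  4  5  6  7  8  9 10 11
g(k):  0  0  0  0  0  0  1  1  1  1  1  1
So g(11) = 1.
By the Sprague-Grundy theorem, the Grundy value of a sum of independent games is the XOR of the component values.
Combined value = 0 XOR 1 XOR 2 XOR 1 = 2.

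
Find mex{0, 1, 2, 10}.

3

The values 0, 1, 2 are all present; 3 is the first non-negative integer missing from the set.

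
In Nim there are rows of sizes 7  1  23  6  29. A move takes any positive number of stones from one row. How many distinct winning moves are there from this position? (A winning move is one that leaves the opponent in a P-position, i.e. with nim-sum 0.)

1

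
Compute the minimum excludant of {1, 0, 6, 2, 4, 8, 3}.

5

The values 0, 1, 2, 3, 4 are all present; 5 is the first non-negative integer missing from the set.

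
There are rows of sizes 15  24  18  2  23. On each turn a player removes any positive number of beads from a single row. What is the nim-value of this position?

Compute the nim-sum pairwise:
15 ^ 24 = 23
23 ^ 18 = 5
5 ^ 2 = 7
7 ^ 23 = 16

16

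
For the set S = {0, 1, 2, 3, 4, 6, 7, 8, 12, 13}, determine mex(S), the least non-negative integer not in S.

5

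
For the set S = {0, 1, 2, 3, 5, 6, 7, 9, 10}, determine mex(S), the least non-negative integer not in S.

The values 0, 1, 2, 3 are all present; 4 is the first non-negative integer missing from the set.

4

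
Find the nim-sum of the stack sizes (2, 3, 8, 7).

14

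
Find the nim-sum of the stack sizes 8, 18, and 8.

18

Nim-sum: 8 ⊕ 18 ⊕ 8 = 18.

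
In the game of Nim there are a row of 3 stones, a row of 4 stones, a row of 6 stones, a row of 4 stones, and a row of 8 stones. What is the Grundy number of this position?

13

In binary:
  0011  (3)
  0100  (4)
  0110  (6)
  0100  (4)
  1000  (8)
  ----
  1101  (13)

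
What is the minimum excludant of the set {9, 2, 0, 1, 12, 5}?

The values 0, 1, 2 are all present; 3 is the first non-negative integer missing from the set.

3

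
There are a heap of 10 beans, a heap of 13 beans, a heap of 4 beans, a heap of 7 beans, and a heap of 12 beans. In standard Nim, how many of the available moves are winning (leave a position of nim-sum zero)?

3

Compute the nim-sum pairwise:
10 XOR 13 = 7
7 XOR 4 = 3
3 XOR 7 = 4
4 XOR 12 = 8
The overall nim-sum is X = 8. A heap of size p has a winning move iff p XOR X < p (reduce it to p XOR X).
  10: 10 XOR 8 = 2 < 10 — winning move (to 2).
  13: 13 XOR 8 = 5 < 13 — winning move (to 5).
  4: 4 XOR 8 = 12 ≥ 4 — no move.
  7: 7 XOR 8 = 15 ≥ 7 — no move.
  12: 12 XOR 8 = 4 < 12 — winning move (to 4).
That gives 3 winning moves.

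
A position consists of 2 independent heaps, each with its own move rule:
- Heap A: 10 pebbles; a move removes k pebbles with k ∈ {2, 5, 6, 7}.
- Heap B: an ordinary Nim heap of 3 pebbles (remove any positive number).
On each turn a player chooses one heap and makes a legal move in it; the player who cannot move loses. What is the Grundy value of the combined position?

Grundy values for heap A (subtraction set {2, 5, 6, 7}):
g(0) = mex{} = 0
g(1) = mex{} = 0
g(2) = mex{0} = 1
g(3) = mex{0} = 1
g(4) = mex{1} = 0
g(5) = mex{0,1} = 2
g(6) = mex{0} = 1
g(7) = mex{0,1,2} = 3
g(8) = mex{0,1} = 2
g(9) = mex{0,1,3} = 2
g(10) = mex{0,1,2} = 3
So g(10) = 3.
Heap B is a plain Nim heap of size 3, so its Grundy value is 3.
By the Sprague-Grundy theorem, the Grundy value of a sum of independent games is the XOR of the component values.
Combined value = 3 XOR 3 = 0.

0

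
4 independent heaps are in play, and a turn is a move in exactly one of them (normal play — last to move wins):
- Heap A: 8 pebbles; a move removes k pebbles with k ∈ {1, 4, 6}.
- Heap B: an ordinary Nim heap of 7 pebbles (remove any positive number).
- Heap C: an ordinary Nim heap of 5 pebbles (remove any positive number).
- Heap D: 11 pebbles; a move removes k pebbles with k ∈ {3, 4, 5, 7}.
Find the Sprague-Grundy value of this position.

For heap A, compute g(0), g(1), … with moves {1, 4, 6}:
g(0) = mex{} = 0
g(1) = mex{0} = 1
g(2) = mex{1} = 0
g(3) = mex{0} = 1
g(4) = mex{0,1} = 2
g(5) = mex{1,2} = 0
g(6) = mex{0} = 1
g(7) = mex{1} = 0
g(8) = mex{0,2} = 1
So g(8) = 1.
Heap B is a plain Nim heap of size 7, so its Grundy value is 7.
Heap C is a plain Nim heap of size 5, so its Grundy value is 5.
Build the Grundy sequence for heap D with g(k) = mex{g(k−s) : s ∈ {3, 4, 5, 7}, s ≤ k}:
k:     0  1  2  3  4  5  6  7  8  9 10 11
g(k):  0  0  0  1  1  1  2  2  2  3  0  0
So g(11) = 0.
By the Sprague-Grundy theorem, the Grundy value of a sum of independent games is the XOR of the component values.
Combined value = 1 XOR 7 XOR 5 XOR 0 = 3.

3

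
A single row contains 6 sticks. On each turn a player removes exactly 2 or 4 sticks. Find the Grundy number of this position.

0

Build the Grundy sequence with g(k) = mex{g(k−s) : s ∈ {2, 4}, s ≤ k}:
k:     0  1  2  3  4  5  6
g(k):  0  0  1  1  2  2  0
So g(6) = 0.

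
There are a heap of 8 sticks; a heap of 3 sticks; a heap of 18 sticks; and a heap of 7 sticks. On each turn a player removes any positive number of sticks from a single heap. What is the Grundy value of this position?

30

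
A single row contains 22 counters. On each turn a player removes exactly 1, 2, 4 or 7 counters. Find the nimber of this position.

Build the Grundy sequence with g(k) = mex{g(k−s) : s ∈ {1, 2, 4, 7}, s ≤ k}:
k:     0  1  2  3  4  5  6  7  8  9 10 11 12 13 14 15 16 17 18 19 20 21 22
g(k):  0  1  2  0  1  2  0  1  2  0  1  2  0  1  2  0  1  2  0  1  2  0  1
So g(22) = 1.

1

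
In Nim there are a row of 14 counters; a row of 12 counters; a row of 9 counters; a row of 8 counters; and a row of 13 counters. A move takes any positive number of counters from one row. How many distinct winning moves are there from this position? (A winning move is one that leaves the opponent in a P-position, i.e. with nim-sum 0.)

5

Nim-sum: 14 ^ 12 ^ 9 ^ 8 ^ 13 = 14.
The overall nim-sum is X = 14. A row of size p has a winning move iff p XOR X < p (reduce it to p XOR X).
  14: 14 XOR 14 = 0 < 14 — winning move (to 0).
  12: 12 XOR 14 = 2 < 12 — winning move (to 2).
  9: 9 XOR 14 = 7 < 9 — winning move (to 7).
  8: 8 XOR 14 = 6 < 8 — winning move (to 6).
  13: 13 XOR 14 = 3 < 13 — winning move (to 3).
That gives 5 winning moves.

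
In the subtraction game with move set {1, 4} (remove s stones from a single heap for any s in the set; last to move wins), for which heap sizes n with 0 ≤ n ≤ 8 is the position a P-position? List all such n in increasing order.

Grundy values for subtraction set {1, 4}:
k:     0  1  2  3  4  5  6  7  8
g(k):  0  1  0  1  2  0  1  0  1
The P-positions (g = 0) in 0..8 are 0, 2, 5, 7.

0, 2, 5, 7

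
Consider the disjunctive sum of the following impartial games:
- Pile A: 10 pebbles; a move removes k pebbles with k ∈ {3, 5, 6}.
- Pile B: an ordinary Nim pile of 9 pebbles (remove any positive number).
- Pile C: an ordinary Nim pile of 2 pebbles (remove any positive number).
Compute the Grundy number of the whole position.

Build the Grundy sequence for pile A with g(k) = mex{g(k−s) : s ∈ {3, 5, 6}, s ≤ k}:
k:     0  1  2  3  4  5  6  7  8  9 10
g(k):  0  0  0  1  1  1  2  2  2  0  0
So g(10) = 0.
Pile B is a plain Nim pile of size 9, so its Grundy value is 9.
Pile C is a plain Nim pile of size 2, so its Grundy value is 2.
By the Sprague-Grundy theorem, the Grundy value of a sum of independent games is the XOR of the component values.
Combined value = 0 XOR 9 XOR 2 = 11.

11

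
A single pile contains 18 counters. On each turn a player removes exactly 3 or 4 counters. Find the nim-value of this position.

1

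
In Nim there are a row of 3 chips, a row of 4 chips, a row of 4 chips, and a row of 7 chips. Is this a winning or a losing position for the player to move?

Winning position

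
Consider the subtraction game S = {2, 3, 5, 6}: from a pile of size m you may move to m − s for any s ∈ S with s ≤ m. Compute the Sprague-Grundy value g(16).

Grundy values for subtraction set {2, 3, 5, 6}:
k:     0  1  2  3  4  5  6  7  8  9 10 11 12 13 14 15 16
g(k):  0  0  1  1  2  2  3  3  0  0  1  1  2  2  3  3  0
So g(16) = 0.

0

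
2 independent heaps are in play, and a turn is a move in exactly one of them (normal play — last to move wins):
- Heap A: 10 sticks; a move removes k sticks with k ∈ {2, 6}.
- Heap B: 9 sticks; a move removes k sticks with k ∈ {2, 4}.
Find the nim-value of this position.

For heap A, compute g(0), g(1), … with moves {2, 6}:
k:     0  1  2  3  4  5  6  7  8  9 10
g(k):  0  0  1  1  0  0  1  1  0  0  1
So g(10) = 1.
For heap B, compute g(0), g(1), … with moves {2, 4}:
k:     0  1  2  3  4  5  6  7  8  9
g(k):  0  0  1  1  2  2  0  0  1  1
So g(9) = 1.
By the Sprague-Grundy theorem, the Grundy value of a sum of independent games is the XOR of the component values.
Combined value = 1 ⊕ 1 = 0.

0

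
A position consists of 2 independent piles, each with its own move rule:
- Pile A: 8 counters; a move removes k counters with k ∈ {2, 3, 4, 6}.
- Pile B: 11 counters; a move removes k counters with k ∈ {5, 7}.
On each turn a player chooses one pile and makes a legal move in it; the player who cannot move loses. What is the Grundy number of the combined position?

2

Grundy values for pile A (subtraction set {2, 3, 4, 6}):
k:     0  1  2  3  4  5  6  7  8
g(k):  0  0  1  1  2  2  3  3  0
So g(8) = 0.
Grundy values for pile B (subtraction set {5, 7}):
g(0) = mex{} = 0
g(1) = mex{} = 0
g(2) = mex{} = 0
g(3) = mex{} = 0
g(4) = mex{} = 0
g(5) = mex{0} = 1
g(6) = mex{0} = 1
g(7) = mex{0} = 1
g(8) = mex{0} = 1
g(9) = mex{0} = 1
g(10) = mex{0,1} = 2
g(11) = mex{0,1} = 2
So g(11) = 2.
By the Sprague-Grundy theorem, the Grundy value of a sum of independent games is the XOR of the component values.
Combined value = 0 ⊕ 2 = 2.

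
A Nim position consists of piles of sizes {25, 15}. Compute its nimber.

Compute the nim-sum pairwise:
25 XOR 15 = 22

22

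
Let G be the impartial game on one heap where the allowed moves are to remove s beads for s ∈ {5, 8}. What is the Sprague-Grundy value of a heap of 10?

Grundy values for subtraction set {5, 8}:
g(0) = mex{} = 0
g(1) = mex{} = 0
g(2) = mex{} = 0
g(3) = mex{} = 0
g(4) = mex{} = 0
g(5) = mex{0} = 1
g(6) = mex{0} = 1
g(7) = mex{0} = 1
g(8) = mex{0} = 1
g(9) = mex{0} = 1
g(10) = mex{0,1} = 2
So g(10) = 2.

2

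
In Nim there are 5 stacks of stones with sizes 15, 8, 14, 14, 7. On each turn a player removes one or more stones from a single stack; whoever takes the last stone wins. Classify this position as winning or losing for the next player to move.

In binary:
  1111  (15)
  1000  (8)
  1110  (14)
  1110  (14)
  0111  (7)
  ----
  0000  (0)
The nim-sum is 0, so this is a P-position: the player to move is in a losing position under optimal play.

Losing position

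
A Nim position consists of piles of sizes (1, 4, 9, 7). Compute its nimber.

11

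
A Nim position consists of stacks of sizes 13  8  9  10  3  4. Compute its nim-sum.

Nim-sum: 13 ⊕ 8 ⊕ 9 ⊕ 10 ⊕ 3 ⊕ 4 = 1.

1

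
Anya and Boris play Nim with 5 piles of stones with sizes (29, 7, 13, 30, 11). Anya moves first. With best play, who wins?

In binary:
  11101  (29)
  00111  (7)
  01101  (13)
  11110  (30)
  01011  (11)
  -----
  00010  (2)
The nim-sum is 2 ≠ 0, so this is an N-position: the player to move can win; Anya has a winning move.

Anya wins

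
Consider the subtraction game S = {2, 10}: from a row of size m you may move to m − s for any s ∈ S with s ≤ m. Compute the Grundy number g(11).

1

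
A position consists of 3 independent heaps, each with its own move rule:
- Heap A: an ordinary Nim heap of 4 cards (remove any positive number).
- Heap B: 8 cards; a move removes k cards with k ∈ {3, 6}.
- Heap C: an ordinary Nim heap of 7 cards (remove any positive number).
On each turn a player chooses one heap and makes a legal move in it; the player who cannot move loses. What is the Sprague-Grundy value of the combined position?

Heap A is a plain Nim heap of size 4, so its Grundy value is 4.
Grundy values for heap B (subtraction set {3, 6}):
k:     0  1  2  3  4  5  6  7  8
g(k):  0  0  0  1  1  1  2  2  2
So g(8) = 2.
Heap C is a plain Nim heap of size 7, so its Grundy value is 7.
By the Sprague-Grundy theorem, the Grundy value of a sum of independent games is the XOR of the component values.
Combined value = 4 XOR 2 XOR 7 = 1.

1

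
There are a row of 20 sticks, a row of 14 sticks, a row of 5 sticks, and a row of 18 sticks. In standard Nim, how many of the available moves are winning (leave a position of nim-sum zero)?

In binary:
  10100  (20)
  01110  (14)
  00101  (5)
  10010  (18)
  -----
  01101  (13)
The overall nim-sum is X = 13. A row of size p has a winning move iff p XOR X < p (reduce it to p XOR X).
  20: 20 XOR 13 = 25 ≥ 20 — no move.
  14: 14 XOR 13 = 3 < 14 — winning move (to 3).
  5: 5 XOR 13 = 8 ≥ 5 — no move.
  18: 18 XOR 13 = 31 ≥ 18 — no move.
That gives 1 winning move.

1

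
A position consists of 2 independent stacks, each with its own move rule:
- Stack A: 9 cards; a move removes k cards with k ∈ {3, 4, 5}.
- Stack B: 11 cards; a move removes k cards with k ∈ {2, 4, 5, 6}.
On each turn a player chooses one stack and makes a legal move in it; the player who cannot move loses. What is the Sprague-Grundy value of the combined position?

Grundy values for stack A (subtraction set {3, 4, 5}):
k:     0  1  2  3  4  5  6  7  8  9
g(k):  0  0  0  1  1  1  2  2  0  0
So g(9) = 0.
Build the Grundy sequence for stack B with g(k) = mex{g(k−s) : s ∈ {2, 4, 5, 6}, s ≤ k}:
k:     0  1  2  3  4  5  6  7  8  9 10 11
g(k):  0  0  1  1  2  2  3  3  0  0  1  1
So g(11) = 1.
The value of a disjunctive sum is the nim-sum of the parts.
Combined value = 0 XOR 1 = 1.

1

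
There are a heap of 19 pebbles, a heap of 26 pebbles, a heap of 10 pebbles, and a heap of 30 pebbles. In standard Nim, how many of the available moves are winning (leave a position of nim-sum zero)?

Compute the nim-sum pairwise:
19 ^ 26 = 9
9 ^ 10 = 3
3 ^ 30 = 29
The overall nim-sum is X = 29. A heap of size p has a winning move iff p XOR X < p (reduce it to p XOR X).
  19: 19 XOR 29 = 14 < 19 — winning move (to 14).
  26: 26 XOR 29 = 7 < 26 — winning move (to 7).
  10: 10 XOR 29 = 23 ≥ 10 — no move.
  30: 30 XOR 29 = 3 < 30 — winning move (to 3).
That gives 3 winning moves.

3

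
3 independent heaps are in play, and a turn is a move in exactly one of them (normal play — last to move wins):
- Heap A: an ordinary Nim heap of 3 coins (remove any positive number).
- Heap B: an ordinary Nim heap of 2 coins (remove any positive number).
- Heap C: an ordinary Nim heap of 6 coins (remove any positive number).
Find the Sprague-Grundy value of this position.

7

Heap A is a plain Nim heap of size 3, so its Grundy value is 3.
Heap B is a plain Nim heap of size 2, so its Grundy value is 2.
Heap C is a plain Nim heap of size 6, so its Grundy value is 6.
By the Sprague-Grundy theorem, the Grundy value of a sum of independent games is the XOR of the component values.
Combined value = 3 XOR 2 XOR 6 = 7.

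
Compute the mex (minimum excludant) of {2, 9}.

0

0 is not in the set, so the mex is 0.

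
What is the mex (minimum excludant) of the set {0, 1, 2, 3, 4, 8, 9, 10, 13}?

5

The values 0, 1, 2, 3, 4 are all present; 5 is the first non-negative integer missing from the set.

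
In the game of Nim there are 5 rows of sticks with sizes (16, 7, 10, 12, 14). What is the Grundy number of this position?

31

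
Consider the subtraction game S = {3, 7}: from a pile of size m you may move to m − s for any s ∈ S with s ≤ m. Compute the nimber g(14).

1

Compute g(0), g(1), … for moves {3, 7}:
g(0) = mex{} = 0
g(1) = mex{} = 0
g(2) = mex{} = 0
g(3) = mex{0} = 1
g(4) = mex{0} = 1
g(5) = mex{0} = 1
g(6) = mex{1} = 0
g(7) = mex{0,1} = 2
g(8) = mex{0,1} = 2
g(9) = mex{0} = 1
g(10) = mex{1,2} = 0
g(11) = mex{1,2} = 0
g(12) = mex{1} = 0
g(13) = mex{0} = 1
g(14) = mex{0,2} = 1
So g(14) = 1.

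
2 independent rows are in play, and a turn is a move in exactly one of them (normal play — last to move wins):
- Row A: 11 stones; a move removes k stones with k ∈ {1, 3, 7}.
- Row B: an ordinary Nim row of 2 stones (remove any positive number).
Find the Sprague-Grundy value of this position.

3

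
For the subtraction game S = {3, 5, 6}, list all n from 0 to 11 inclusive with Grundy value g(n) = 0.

0, 1, 2, 9, 10, 11

Build the Grundy sequence with g(k) = mex{g(k−s) : s ∈ {3, 5, 6}, s ≤ k}:
g(0) = mex{} = 0
g(1) = mex{} = 0
g(2) = mex{} = 0
g(3) = mex{0} = 1
g(4) = mex{0} = 1
g(5) = mex{0} = 1
g(6) = mex{0,1} = 2
g(7) = mex{0,1} = 2
g(8) = mex{0,1} = 2
g(9) = mex{1,2} = 0
g(10) = mex{1,2} = 0
g(11) = mex{1,2} = 0
The P-positions (g = 0) in 0..11 are 0, 1, 2, 9, 10, 11.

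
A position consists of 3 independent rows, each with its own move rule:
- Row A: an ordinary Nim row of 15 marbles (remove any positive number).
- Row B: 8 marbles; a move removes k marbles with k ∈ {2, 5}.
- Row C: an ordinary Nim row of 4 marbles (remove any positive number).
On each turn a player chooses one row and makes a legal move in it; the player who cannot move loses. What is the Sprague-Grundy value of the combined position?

Row A is a plain Nim row of size 15, so its Grundy value is 15.
For row B, compute g(0), g(1), … with moves {2, 5}:
k:     0  1  2  3  4  5  6  7  8
g(k):  0  0  1  1  0  2  1  0  0
So g(8) = 0.
Row C is a plain Nim row of size 4, so its Grundy value is 4.
By the Sprague-Grundy theorem, the Grundy value of a sum of independent games is the XOR of the component values.
Combined value = 15 XOR 0 XOR 4 = 11.

11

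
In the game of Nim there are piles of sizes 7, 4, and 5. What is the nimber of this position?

6

Nim-sum: 7 ⊕ 4 ⊕ 5 = 6.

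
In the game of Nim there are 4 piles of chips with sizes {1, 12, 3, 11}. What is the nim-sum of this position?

Compute the nim-sum pairwise:
1 ^ 12 = 13
13 ^ 3 = 14
14 ^ 11 = 5

5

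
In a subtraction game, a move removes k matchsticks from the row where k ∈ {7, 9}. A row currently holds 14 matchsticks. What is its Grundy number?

Grundy values for subtraction set {7, 9}:
k:     0  1  2  3  4  5  6  7  8  9 10 11 12 13 14
g(k):  0  0  0  0  0  0  0  1  1  1  1  1  1  1  2
So g(14) = 2.

2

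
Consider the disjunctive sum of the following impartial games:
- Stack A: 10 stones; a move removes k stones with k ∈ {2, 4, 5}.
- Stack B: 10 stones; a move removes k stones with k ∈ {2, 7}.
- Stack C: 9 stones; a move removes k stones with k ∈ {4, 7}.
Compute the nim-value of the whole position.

3

For stack A, compute g(0), g(1), … with moves {2, 4, 5}:
g(0) = mex{} = 0
g(1) = mex{} = 0
g(2) = mex{0} = 1
g(3) = mex{0} = 1
g(4) = mex{0,1} = 2
g(5) = mex{0,1} = 2
g(6) = mex{0,1,2} = 3
g(7) = mex{1,2} = 0
g(8) = mex{1,2,3} = 0
g(9) = mex{0,2} = 1
g(10) = mex{0,2,3} = 1
So g(10) = 1.
Build the Grundy sequence for stack B with g(k) = mex{g(k−s) : s ∈ {2, 7}, s ≤ k}:
k:     0  1  2  3  4  5  6  7  8  9 10
g(k):  0  0  1  1  0  0  1  1  2  0  0
So g(10) = 0.
For stack C, compute g(0), g(1), … with moves {4, 7}:
k:     0  1  2  3  4  5  6  7  8  9
g(k):  0  0  0  0  1  1  1  1  2  2
So g(9) = 2.
By the Sprague-Grundy theorem, the Grundy value of a sum of independent games is the XOR of the component values.
Combined value = 1 XOR 0 XOR 2 = 3.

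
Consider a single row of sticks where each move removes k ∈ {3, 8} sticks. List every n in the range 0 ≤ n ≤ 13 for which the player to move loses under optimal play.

Compute g(0), g(1), … for moves {3, 8}:
k:     0  1  2  3  4  5  6  7  8  9 10 11 12 13
g(k):  0  0  0  1  1  1  0  0  2  1  1  0  0  0
The P-positions (g = 0) in 0..13 are 0, 1, 2, 6, 7, 11, 12, 13.

0, 1, 2, 6, 7, 11, 12, 13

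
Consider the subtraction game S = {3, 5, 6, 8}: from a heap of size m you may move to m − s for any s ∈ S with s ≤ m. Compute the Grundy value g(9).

Build the Grundy sequence with g(k) = mex{g(k−s) : s ∈ {3, 5, 6, 8}, s ≤ k}:
k:     0  1  2  3  4  5  6  7  8  9
g(k):  0  0  0  1  1  1  2  2  2  3
So g(9) = 3.

3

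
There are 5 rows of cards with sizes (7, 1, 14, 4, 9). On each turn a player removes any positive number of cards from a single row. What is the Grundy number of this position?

5

Nim-sum: 7 XOR 1 XOR 14 XOR 4 XOR 9 = 5.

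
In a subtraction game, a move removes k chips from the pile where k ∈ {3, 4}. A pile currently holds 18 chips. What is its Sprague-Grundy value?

1

Compute g(0), g(1), … for moves {3, 4}:
k:     0  1  2  3  4  5  6  7  8  9 10 11 12 13 14 15 16 17 18
g(k):  0  0  0  1  1  1  2  0  0  0  1  1  1  2  0  0  0  1  1
So g(18) = 1.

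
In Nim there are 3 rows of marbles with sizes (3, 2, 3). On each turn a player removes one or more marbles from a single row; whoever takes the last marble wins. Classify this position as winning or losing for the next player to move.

Winning position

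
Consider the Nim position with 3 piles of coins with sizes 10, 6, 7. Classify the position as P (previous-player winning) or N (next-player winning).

N-position

Compute the nim-sum pairwise:
10 ⊕ 6 = 12
12 ⊕ 7 = 11
The nim-sum is 11 ≠ 0, so this is an N-position: the player to move can win.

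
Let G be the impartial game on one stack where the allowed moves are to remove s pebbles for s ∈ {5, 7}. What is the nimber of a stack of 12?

0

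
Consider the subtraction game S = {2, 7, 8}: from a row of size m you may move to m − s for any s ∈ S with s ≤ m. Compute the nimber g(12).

1

Grundy values for subtraction set {2, 7, 8}:
k:     0  1  2  3  4  5  6  7  8  9 10 11 12
g(k):  0  0  1  1  0  0  1  1  2  2  0  3  1
So g(12) = 1.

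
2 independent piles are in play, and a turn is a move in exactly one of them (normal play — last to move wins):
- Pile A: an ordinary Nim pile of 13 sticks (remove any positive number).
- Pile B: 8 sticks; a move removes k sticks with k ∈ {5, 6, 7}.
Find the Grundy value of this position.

12

Pile A is a plain Nim pile of size 13, so its Grundy value is 13.
Grundy values for pile B (subtraction set {5, 6, 7}):
k:     0  1  2  3  4  5  6  7  8
g(k):  0  0  0  0  0  1  1  1  1
So g(8) = 1.
By the Sprague-Grundy theorem, the Grundy value of a sum of independent games is the XOR of the component values.
Combined value = 13 XOR 1 = 12.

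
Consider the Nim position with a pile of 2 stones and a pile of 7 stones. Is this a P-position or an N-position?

N-position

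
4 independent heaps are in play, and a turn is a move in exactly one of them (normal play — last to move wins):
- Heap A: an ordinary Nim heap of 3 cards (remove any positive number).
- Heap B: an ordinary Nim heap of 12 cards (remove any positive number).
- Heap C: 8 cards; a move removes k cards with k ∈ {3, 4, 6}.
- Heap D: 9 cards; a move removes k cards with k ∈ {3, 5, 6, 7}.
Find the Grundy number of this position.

Heap A is a plain Nim heap of size 3, so its Grundy value is 3.
Heap B is a plain Nim heap of size 12, so its Grundy value is 12.
For heap C, compute g(0), g(1), … with moves {3, 4, 6}:
g(0) = mex{} = 0
g(1) = mex{} = 0
g(2) = mex{} = 0
g(3) = mex{0} = 1
g(4) = mex{0} = 1
g(5) = mex{0} = 1
g(6) = mex{0,1} = 2
g(7) = mex{0,1} = 2
g(8) = mex{0,1} = 2
So g(8) = 2.
For heap D, compute g(0), g(1), … with moves {3, 5, 6, 7}:
g(0) = mex{} = 0
g(1) = mex{} = 0
g(2) = mex{} = 0
g(3) = mex{0} = 1
g(4) = mex{0} = 1
g(5) = mex{0} = 1
g(6) = mex{0,1} = 2
g(7) = mex{0,1} = 2
g(8) = mex{0,1} = 2
g(9) = mex{0,1,2} = 3
So g(9) = 3.
The value of a disjunctive sum is the nim-sum of the parts.
Combined value = 3 ⊕ 12 ⊕ 2 ⊕ 3 = 14.

14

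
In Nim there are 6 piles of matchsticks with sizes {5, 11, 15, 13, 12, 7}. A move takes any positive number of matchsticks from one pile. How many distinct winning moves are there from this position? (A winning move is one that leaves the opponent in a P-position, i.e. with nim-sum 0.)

5

Compute the nim-sum pairwise:
5 ⊕ 11 = 14
14 ⊕ 15 = 1
1 ⊕ 13 = 12
12 ⊕ 12 = 0
0 ⊕ 7 = 7
The overall nim-sum is X = 7. A pile of size p has a winning move iff p XOR X < p (reduce it to p XOR X).
  5: 5 XOR 7 = 2 < 5 — winning move (to 2).
  11: 11 XOR 7 = 12 ≥ 11 — no move.
  15: 15 XOR 7 = 8 < 15 — winning move (to 8).
  13: 13 XOR 7 = 10 < 13 — winning move (to 10).
  12: 12 XOR 7 = 11 < 12 — winning move (to 11).
  7: 7 XOR 7 = 0 < 7 — winning move (to 0).
That gives 5 winning moves.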